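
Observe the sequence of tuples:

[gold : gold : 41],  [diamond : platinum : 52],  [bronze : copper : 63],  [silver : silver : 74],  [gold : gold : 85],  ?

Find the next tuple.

[diamond : platinum : 96]

Rank goes gold, diamond, bronze, silver, gold → diamond (repeats gold → diamond → bronze → silver).
Metal: repeats gold → platinum → copper → silver; gold, platinum, copper, silver, gold → platinum.
Third coordinate: 41, 52, 63, 74, 85 → 96 (+11 each step).
So the next tuple is [diamond : platinum : 96].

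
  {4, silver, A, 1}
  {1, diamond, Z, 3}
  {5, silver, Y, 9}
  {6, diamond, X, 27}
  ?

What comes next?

First coordinate goes 4, 1, 5, 6 → 11 (each term is the sum of the two before it).
Rank: alternates silver ↔ diamond, so silver, diamond, silver, diamond → silver.
Letter — letters move back 1 place in the alphabet, wrapping A→Z: A, Z, Y, X → W.
Fourth coordinate — ×3 each step: 1, 3, 9, 27 → 81.
Putting it together: {11, silver, W, 81}.

{11, silver, W, 81}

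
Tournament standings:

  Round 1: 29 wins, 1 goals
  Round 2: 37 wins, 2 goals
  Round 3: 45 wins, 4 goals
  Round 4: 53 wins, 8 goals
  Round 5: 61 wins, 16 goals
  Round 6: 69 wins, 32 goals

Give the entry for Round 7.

Wins: +8 each step, so 29, 37, 45, 53, 61, 69 → 77.
For the goals, ×2 each step: 1, 2, 4, 8, 16, 32 → 64.
Combining the parts gives 77 wins, 64 goals.

77 wins, 64 goals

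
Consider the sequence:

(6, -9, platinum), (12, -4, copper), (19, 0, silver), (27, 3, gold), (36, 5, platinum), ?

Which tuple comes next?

First entry: differences are 6, 7, 8, … (increasing by 1 each time); 6, 12, 19, 27, 36 → 46.
Second entry: differences are 5, 4, 3, … (decreasing by 1 each time); -9, -4, 0, 3, 5 → 6.
Metal: platinum, copper, silver, gold, platinum → copper (repeats platinum → copper → silver → gold).
Combining the parts gives (46, 6, copper).

(46, 6, copper)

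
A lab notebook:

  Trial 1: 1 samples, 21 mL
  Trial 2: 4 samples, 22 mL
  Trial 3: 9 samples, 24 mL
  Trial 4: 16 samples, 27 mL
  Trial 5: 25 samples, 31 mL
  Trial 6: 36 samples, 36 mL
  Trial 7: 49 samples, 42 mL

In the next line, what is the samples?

Samples: perfect squares: 1², 2², 3², …, so 1, 4, 9, 16, 25, 36, 49 → 64.

64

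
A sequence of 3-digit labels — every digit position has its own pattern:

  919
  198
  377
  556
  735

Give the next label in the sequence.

914

First digit — +2 each step, mod 10: 9, 1, 3, 5, 7 → 9.
Second digit goes 1, 9, 7, 5, 3 → 1 (−2 each step, mod 10).
Third digit: −1 each step, mod 10, so 9, 8, 7, 6, 5 → 4.
Putting it together: 914.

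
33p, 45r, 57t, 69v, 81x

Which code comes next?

First component: 33, 45, 57, 69, 81 → 93 (+12 each step).
Letter goes p, r, t, v, x → z (letters move forward 2 places in the alphabet).
Combining the parts gives 93z.

93z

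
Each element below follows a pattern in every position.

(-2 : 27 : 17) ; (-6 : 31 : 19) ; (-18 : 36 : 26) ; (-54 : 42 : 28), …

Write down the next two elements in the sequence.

First part: -2, -6, -18, -54 → -162 → -486 (×3 each step).
Second part: 27, 31, 36, 42 → 49 → 57 (differences are 4, 5, 6, … (increasing by 1 each time)).
Third part: alternating steps +2, +7, +2, +7, …, so 17, 19, 26, 28 → 35 → 37.
Putting the parts together: (-162 : 49 : 35) and then (-486 : 57 : 37).

(-162 : 49 : 35), (-486 : 57 : 37)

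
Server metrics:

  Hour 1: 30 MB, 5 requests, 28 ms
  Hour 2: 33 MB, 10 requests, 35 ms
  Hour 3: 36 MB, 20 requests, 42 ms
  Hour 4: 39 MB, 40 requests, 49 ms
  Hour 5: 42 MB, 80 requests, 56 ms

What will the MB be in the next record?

45

MB: +3 each step, so 30, 33, 36, 39, 42 → 45.
For the requests, ×2 each step: 5, 10, 20, 40, 80 → 160.
Ms goes 28, 35, 42, 49, 56 → 63 (+7 each step).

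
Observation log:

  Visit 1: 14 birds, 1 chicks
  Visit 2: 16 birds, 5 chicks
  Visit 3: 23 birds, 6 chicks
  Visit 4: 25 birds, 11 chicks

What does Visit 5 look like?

32 birds, 17 chicks

Birds goes 14, 16, 23, 25 → 32 (alternating steps +2, +7, +2, +7, …).
Chicks: each term is the sum of the two before it; 1, 5, 6, 11 → 17.
Putting it together: 32 birds, 17 chicks.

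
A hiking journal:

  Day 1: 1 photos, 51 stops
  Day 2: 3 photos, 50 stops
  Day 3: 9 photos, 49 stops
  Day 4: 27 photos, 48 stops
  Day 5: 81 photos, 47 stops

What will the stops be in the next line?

For the stops, −1 each step: 51, 50, 49, 48, 47 → 46.

46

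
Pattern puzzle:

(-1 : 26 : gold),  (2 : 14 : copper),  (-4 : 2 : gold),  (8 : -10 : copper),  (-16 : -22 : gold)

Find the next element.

(32 : -34 : copper)

First value — ×(-2) each step: -1, 2, -4, 8, -16 → 32.
Second value — −12 each step: 26, 14, 2, -10, -22 → -34.
Metal goes gold, copper, gold, copper, gold → copper (alternates gold ↔ copper).
Combining the parts gives (32 : -34 : copper).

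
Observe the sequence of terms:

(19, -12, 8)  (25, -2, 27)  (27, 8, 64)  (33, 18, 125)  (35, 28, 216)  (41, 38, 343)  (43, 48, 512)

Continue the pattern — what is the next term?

First part: 19, 25, 27, 33, 35, 41, 43 → 49 (alternating steps +6, +2, +6, +2, …).
Second part: +10 each step, so -12, -2, 8, 18, 28, 38, 48 → 58.
Third part: 8, 27, 64, 125, 216, 343, 512 → 729 (perfect cubes: 2³, 3³, 4³, …).
So the next term is (49, 58, 729).

(49, 58, 729)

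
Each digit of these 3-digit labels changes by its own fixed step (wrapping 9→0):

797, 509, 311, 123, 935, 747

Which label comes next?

First digit: −2 each step, mod 10; 7, 5, 3, 1, 9, 7 → 5.
Second digit — +1 each step, mod 10: 9, 0, 1, 2, 3, 4 → 5.
Third digit: +2 each step, mod 10; 7, 9, 1, 3, 5, 7 → 9.
So the next label is 559.

559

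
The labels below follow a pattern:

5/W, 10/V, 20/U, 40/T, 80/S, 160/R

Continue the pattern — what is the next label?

320/Q

First component — ×2 each step: 5, 10, 20, 40, 80, 160 → 320.
Letter: W, V, U, T, S, R → Q (letters move back 1 place in the alphabet).
So the next label is 320/Q.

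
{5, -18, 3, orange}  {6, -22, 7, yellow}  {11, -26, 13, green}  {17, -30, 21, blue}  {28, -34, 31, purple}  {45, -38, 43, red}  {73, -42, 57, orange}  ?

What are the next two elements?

First value — each term is the sum of the two before it: 5, 6, 11, 17, 28, 45, 73 → 118 → 191.
Second value: -18, -22, -26, -30, -34, -38, -42 → -46 → -50 (−4 each step).
Third value goes 3, 7, 13, 21, 31, 43, 57 → 73 → 91 (differences are 4, 6, 8, … (increasing by 2 each time)).
Colour: orange, yellow, green, blue, purple, red, orange → yellow → green (repeats orange → yellow → green → blue → purple → red).
Putting the parts together: {118, -46, 73, yellow} and then {191, -50, 91, green}.

{118, -46, 73, yellow}, {191, -50, 91, green}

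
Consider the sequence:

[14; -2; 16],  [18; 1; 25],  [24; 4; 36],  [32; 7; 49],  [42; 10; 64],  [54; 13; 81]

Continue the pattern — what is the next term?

For the first value, differences are 4, 6, 8, … (increasing by 2 each time): 14, 18, 24, 32, 42, 54 → 68.
Second value: -2, 1, 4, 7, 10, 13 → 16 (+3 each step).
Third value: perfect squares: 4², 5², 6², …; 16, 25, 36, 49, 64, 81 → 100.
Putting it together: [68; 16; 100].

[68; 16; 100]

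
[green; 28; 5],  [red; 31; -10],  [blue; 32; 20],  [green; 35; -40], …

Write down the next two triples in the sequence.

For the colour, repeats green → red → blue: green, red, blue, green → red → blue.
For the second slot, alternating steps +3, +1, +3, +1, …: 28, 31, 32, 35 → 36 → 39.
Third slot: ×(-2) each step, so 5, -10, 20, -40 → 80 → -160.
Putting the parts together: [red; 36; 80] and then [blue; 39; -160].

[red; 36; 80], [blue; 39; -160]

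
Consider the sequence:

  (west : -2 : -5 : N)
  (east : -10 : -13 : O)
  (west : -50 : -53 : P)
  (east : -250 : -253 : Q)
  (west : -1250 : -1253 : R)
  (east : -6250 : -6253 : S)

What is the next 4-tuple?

(west : -31250 : -31253 : T)

Direction: alternates west ↔ east; west, east, west, east, west, east → west.
Second slot — ×5 each step: -2, -10, -50, -250, -1250, -6250 → -31250.
Third slot: always 3 less than the second slot, so -5, -13, -53, -253, -1253, -6253 → -31253.
Letter: N, O, P, Q, R, S → T (letters move forward 1 place in the alphabet).
So the next 4-tuple is (west : -31250 : -31253 : T).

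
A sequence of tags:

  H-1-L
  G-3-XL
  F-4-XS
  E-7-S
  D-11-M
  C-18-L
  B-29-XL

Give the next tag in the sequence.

Letter goes H, G, F, E, D, C, B → A (letters move back 1 place in the alphabet).
Second component goes 1, 3, 4, 7, 11, 18, 29 → 47 (each term is the sum of the two before it).
Size: repeats L → XL → XS → S → M, so L, XL, XS, S, M, L, XL → XS.
Putting it together: A-47-XS.

A-47-XS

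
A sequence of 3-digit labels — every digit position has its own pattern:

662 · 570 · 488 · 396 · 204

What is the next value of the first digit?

First digit goes 6, 5, 4, 3, 2 → 1 (−1 each step, mod 10).
Second digit: +1 each step, mod 10; 6, 7, 8, 9, 0 → 1.
Third digit: −2 each step, mod 10; 2, 0, 8, 6, 4 → 2.

1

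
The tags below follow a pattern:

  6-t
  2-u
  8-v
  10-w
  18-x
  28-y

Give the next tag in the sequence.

46-z

First component: each term is the sum of the two before it; 6, 2, 8, 10, 18, 28 → 46.
Letter goes t, u, v, w, x, y → z (letters move forward 1 place in the alphabet).
Combining the parts gives 46-z.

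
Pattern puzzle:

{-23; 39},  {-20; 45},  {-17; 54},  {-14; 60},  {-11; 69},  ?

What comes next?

For the first value, +3 each step: -23, -20, -17, -14, -11 → -8.
Second value: alternating steps +6, +9, +6, +9, …, so 39, 45, 54, 60, 69 → 75.
So the next tuple is {-8; 75}.

{-8; 75}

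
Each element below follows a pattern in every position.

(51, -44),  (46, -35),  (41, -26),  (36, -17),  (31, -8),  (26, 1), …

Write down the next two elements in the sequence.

First value — −5 each step: 51, 46, 41, 36, 31, 26 → 21 → 16.
Second value — +9 each step: -44, -35, -26, -17, -8, 1 → 10 → 19.
So the next two elements are (21, 10) and (16, 19).

(21, 10), (16, 19)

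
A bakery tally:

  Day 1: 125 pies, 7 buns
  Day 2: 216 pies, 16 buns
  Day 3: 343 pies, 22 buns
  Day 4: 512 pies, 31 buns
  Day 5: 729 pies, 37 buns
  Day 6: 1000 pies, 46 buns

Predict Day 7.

1331 pies, 52 buns

Pies — perfect cubes: 5³, 6³, 7³, …: 125, 216, 343, 512, 729, 1000 → 1331.
Buns: 7, 16, 22, 31, 37, 46 → 52 (alternating steps +9, +6, +9, +6, …).
Putting it together: 1331 pies, 52 buns.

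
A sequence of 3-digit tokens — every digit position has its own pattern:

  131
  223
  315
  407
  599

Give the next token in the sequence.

First digit: 1, 2, 3, 4, 5 → 6 (+1 each step, mod 10).
Second digit: 3, 2, 1, 0, 9 → 8 (−1 each step, mod 10).
Third digit — +2 each step, mod 10: 1, 3, 5, 7, 9 → 1.
Combining the parts gives 681.

681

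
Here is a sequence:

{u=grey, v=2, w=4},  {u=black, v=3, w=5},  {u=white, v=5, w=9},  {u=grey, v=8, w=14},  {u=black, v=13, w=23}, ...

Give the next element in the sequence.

U — repeats grey → black → white: grey, black, white, grey, black → white.
V — each term is the sum of the two before it: 2, 3, 5, 8, 13 → 21.
W goes 4, 5, 9, 14, 23 → 37 (each term is the sum of the two before it).
Combining the parts gives {u=white, v=21, w=37}.

{u=white, v=21, w=37}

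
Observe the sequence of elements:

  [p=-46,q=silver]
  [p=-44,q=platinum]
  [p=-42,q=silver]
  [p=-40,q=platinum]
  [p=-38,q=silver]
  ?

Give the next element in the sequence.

P goes -46, -44, -42, -40, -38 → -36 (+2 each step).
Q: alternates silver ↔ platinum, so silver, platinum, silver, platinum, silver → platinum.
Combining the parts gives [p=-36,q=platinum].

[p=-36,q=platinum]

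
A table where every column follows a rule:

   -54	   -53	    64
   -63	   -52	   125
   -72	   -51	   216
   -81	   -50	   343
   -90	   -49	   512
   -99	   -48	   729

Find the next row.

-108  -47  1000

For the first component, −9 each step: -54, -63, -72, -81, -90, -99 → -108.
Second component goes -53, -52, -51, -50, -49, -48 → -47 (+1 each step).
Third component — perfect cubes: 4³, 5³, 6³, …: 64, 125, 216, 343, 512, 729 → 1000.
Putting it together: -108  -47  1000.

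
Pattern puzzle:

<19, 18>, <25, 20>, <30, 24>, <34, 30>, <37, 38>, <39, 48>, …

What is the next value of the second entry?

Second entry — differences are 2, 4, 6, … (increasing by 2 each time): 18, 20, 24, 30, 38, 48 → 60.

60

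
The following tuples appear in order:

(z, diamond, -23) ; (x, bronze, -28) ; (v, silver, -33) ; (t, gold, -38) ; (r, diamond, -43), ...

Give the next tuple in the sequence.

For the letter, letters move back 2 places in the alphabet: z, x, v, t, r → p.
For the rank, repeats diamond → bronze → silver → gold: diamond, bronze, silver, gold, diamond → bronze.
Third value: -23, -28, -33, -38, -43 → -48 (−5 each step).
So the next tuple is (p, bronze, -48).

(p, bronze, -48)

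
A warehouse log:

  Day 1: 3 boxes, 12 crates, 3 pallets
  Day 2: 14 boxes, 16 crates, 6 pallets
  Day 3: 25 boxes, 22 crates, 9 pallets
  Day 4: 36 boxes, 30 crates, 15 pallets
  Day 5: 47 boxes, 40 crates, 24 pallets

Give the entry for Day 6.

Boxes goes 3, 14, 25, 36, 47 → 58 (+11 each step).
Crates: differences are 4, 6, 8, … (increasing by 2 each time); 12, 16, 22, 30, 40 → 52.
Pallets: 3, 6, 9, 15, 24 → 39 (each term is the sum of the two before it).
Combining the parts gives 58 boxes, 52 crates, 39 pallets.

58 boxes, 52 crates, 39 pallets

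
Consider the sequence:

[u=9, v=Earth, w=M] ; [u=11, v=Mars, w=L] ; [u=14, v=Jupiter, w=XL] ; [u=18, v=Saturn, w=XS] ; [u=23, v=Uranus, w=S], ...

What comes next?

[u=29, v=Neptune, w=M]

U goes 9, 11, 14, 18, 23 → 29 (differences are 2, 3, 4, … (increasing by 1 each time)).
For the v, runs through the planets Mercury→Neptune: Earth, Mars, Jupiter, Saturn, Uranus → Neptune.
W goes M, L, XL, XS, S → M (runs through clothing sizes XS→XL).
Combining the parts gives [u=29, v=Neptune, w=M].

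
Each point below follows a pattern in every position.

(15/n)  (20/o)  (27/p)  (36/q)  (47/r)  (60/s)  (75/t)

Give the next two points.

(92/u), (111/v)

First slot: differences are 5, 7, 9, … (increasing by 2 each time); 15, 20, 27, 36, 47, 60, 75 → 92 → 111.
Letter goes n, o, p, q, r, s, t → u → v (letters move forward 1 place in the alphabet).
Putting the parts together: (92/u) and then (111/v).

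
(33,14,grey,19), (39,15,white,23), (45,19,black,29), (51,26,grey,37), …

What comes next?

(57,36,white,47)

First component: 33, 39, 45, 51 → 57 (+6 each step).
Second component goes 14, 15, 19, 26 → 36 (differences are 1, 4, 7, … (increasing by 3 each time)).
For the shade, repeats grey → white → black: grey, white, black, grey → white.
Fourth component: differences are 4, 6, 8, … (increasing by 2 each time), so 19, 23, 29, 37 → 47.
Putting it together: (57,36,white,47).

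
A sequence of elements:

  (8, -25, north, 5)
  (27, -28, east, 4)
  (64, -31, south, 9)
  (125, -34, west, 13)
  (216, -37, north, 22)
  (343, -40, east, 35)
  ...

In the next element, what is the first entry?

512

First entry goes 8, 27, 64, 125, 216, 343 → 512 (perfect cubes: 2³, 3³, 4³, …).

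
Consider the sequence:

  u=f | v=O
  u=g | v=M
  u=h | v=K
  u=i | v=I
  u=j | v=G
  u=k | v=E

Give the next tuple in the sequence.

U: letters move forward 1 place in the alphabet, so f, g, h, i, j, k → l.
V: O, M, K, I, G, E → C (letters move back 2 places in the alphabet).
Combining the parts gives u=l | v=C.

u=l | v=C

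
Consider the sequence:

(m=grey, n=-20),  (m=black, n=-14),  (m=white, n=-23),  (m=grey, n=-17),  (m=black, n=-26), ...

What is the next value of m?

M: repeats grey → black → white, so grey, black, white, grey, black → white.

white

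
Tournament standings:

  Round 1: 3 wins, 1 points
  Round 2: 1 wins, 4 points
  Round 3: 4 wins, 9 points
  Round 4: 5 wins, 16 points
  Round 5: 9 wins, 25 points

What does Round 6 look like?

Wins — each term is the sum of the two before it: 3, 1, 4, 5, 9 → 14.
Points: perfect squares: 1², 2², 3², …, so 1, 4, 9, 16, 25 → 36.
Combining the parts gives 14 wins, 36 points.

14 wins, 36 points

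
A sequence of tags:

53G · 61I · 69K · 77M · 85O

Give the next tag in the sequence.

First component goes 53, 61, 69, 77, 85 → 93 (+8 each step).
Letter: letters move forward 2 places in the alphabet, so G, I, K, M, O → Q.
So the next tag is 93Q.

93Q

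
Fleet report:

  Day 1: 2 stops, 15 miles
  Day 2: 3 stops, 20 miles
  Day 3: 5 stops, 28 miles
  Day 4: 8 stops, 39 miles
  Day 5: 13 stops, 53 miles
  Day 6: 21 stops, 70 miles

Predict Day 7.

For the stops, each term is the sum of the two before it: 2, 3, 5, 8, 13, 21 → 34.
Miles: differences are 5, 8, 11, … (increasing by 3 each time); 15, 20, 28, 39, 53, 70 → 90.
Putting it together: 34 stops, 90 miles.

34 stops, 90 miles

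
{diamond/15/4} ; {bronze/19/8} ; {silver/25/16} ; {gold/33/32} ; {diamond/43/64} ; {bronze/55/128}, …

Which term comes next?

{silver/69/256}

Rank: repeats diamond → bronze → silver → gold, so diamond, bronze, silver, gold, diamond, bronze → silver.
Second coordinate: 15, 19, 25, 33, 43, 55 → 69 (differences are 4, 6, 8, … (increasing by 2 each time)).
Third coordinate: 4, 8, 16, 32, 64, 128 → 256 (×2 each step).
Putting it together: {silver/69/256}.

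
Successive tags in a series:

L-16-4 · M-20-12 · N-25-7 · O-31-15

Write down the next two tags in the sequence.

Letter goes L, M, N, O → P → Q (letters move forward 1 place in the alphabet).
Second component goes 16, 20, 25, 31 → 38 → 46 (differences are 4, 5, 6, … (increasing by 1 each time)).
For the third component, alternating steps +8, −5, +8, −5, …: 4, 12, 7, 15 → 10 → 18.
Putting the parts together: P-38-10 and then Q-46-18.

P-38-10, Q-46-18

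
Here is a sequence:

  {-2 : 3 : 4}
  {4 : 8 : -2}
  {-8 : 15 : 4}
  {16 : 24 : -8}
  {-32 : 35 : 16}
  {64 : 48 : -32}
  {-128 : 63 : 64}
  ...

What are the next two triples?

First component: ×(-2) each step; -2, 4, -8, 16, -32, 64, -128 → 256 → -512.
Second component: differences are 5, 7, 9, … (increasing by 2 each time), so 3, 8, 15, 24, 35, 48, 63 → 80 → 99.
Third component: 4, -2, 4, -8, 16, -32, 64 → -128 → 256 (always the previous value of the first component).
Putting the parts together: {256 : 80 : -128} and then {-512 : 99 : 256}.

{256 : 80 : -128}, {-512 : 99 : 256}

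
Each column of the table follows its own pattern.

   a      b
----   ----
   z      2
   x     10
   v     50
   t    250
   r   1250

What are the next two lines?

Column a — letters move back 2 places in the alphabet: z, x, v, t, r → p → n.
Column b goes 2, 10, 50, 250, 1250 → 6250 → 31250 (×5 each step).
Putting the parts together: p  6250 and then n  31250.

p  6250; n  31250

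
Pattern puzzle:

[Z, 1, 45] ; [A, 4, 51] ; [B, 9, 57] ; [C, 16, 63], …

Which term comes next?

Letter: Z, A, B, C → D (letters move forward 1 place in the alphabet, wrapping Z→A).
For the second entry, perfect squares: 1², 2², 3², …: 1, 4, 9, 16 → 25.
Third entry: +6 each step, so 45, 51, 57, 63 → 69.
Putting it together: [D, 25, 69].

[D, 25, 69]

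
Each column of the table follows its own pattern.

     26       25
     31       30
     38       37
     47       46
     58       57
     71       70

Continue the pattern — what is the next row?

First component: 26, 31, 38, 47, 58, 71 → 86 (differences are 5, 7, 9, … (increasing by 2 each time)).
Second component: always 1 less than the first component, so 25, 30, 37, 46, 57, 70 → 85.
Putting it together: 86  85.

86  85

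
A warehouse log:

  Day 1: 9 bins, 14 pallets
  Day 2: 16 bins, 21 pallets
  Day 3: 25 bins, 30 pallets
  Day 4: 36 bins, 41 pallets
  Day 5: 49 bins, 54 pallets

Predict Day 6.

Bins — perfect squares: 3², 4², 5², …: 9, 16, 25, 36, 49 → 64.
Pallets: always 5 more than the bins, so 14, 21, 30, 41, 54 → 69.
So the next row is 64 bins, 69 pallets.

64 bins, 69 pallets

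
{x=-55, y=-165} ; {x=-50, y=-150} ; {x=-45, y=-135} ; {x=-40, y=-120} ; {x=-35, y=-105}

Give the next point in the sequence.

{x=-30, y=-90}

For the x, +5 each step: -55, -50, -45, -40, -35 → -30.
Y: -165, -150, -135, -120, -105 → -90 (always 3 × the x).
So the next point is {x=-30, y=-90}.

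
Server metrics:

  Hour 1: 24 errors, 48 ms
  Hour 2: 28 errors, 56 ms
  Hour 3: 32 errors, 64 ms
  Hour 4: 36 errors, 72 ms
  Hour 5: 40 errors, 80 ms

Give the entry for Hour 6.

44 errors, 88 ms

Errors: 24, 28, 32, 36, 40 → 44 (+4 each step).
Ms: always 2 × the errors; 48, 56, 64, 72, 80 → 88.
So the next line is 44 errors, 88 ms.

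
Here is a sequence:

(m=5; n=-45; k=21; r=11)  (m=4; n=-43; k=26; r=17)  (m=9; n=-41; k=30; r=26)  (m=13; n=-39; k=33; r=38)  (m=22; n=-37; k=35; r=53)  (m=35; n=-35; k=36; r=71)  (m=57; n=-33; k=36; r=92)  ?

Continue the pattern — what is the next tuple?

M: 5, 4, 9, 13, 22, 35, 57 → 92 (each term is the sum of the two before it).
N goes -45, -43, -41, -39, -37, -35, -33 → -31 (+2 each step).
K: differences are 5, 4, 3, … (decreasing by 1 each time), so 21, 26, 30, 33, 35, 36, 36 → 35.
R: 11, 17, 26, 38, 53, 71, 92 → 116 (differences are 6, 9, 12, … (increasing by 3 each time)).
So the next tuple is (m=92; n=-31; k=35; r=116).

(m=92; n=-31; k=35; r=116)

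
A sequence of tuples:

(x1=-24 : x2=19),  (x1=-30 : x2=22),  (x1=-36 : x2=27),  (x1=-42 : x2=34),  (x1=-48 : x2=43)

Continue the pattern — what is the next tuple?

(x1=-54 : x2=54)

X1: −6 each step; -24, -30, -36, -42, -48 → -54.
X2: differences are 3, 5, 7, … (increasing by 2 each time), so 19, 22, 27, 34, 43 → 54.
So the next tuple is (x1=-54 : x2=54).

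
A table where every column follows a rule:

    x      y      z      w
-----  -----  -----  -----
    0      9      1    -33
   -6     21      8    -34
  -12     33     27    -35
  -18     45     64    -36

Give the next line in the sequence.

-24  57  125  -37

Column x: −6 each step, so 0, -6, -12, -18 → -24.
For the column y, +12 each step: 9, 21, 33, 45 → 57.
Column z goes 1, 8, 27, 64 → 125 (perfect cubes: 1³, 2³, 3³, …).
Column w: −1 each step, so -33, -34, -35, -36 → -37.
Putting it together: -24  57  125  -37.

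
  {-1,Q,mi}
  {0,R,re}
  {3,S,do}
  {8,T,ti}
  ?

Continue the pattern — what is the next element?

{15,U,la}

First component: -1, 0, 3, 8 → 15 (differences are 1, 3, 5, … (increasing by 2 each time)).
Letter: letters move forward 1 place in the alphabet; Q, R, S, T → U.
Note — runs backward through the solfège scale do→ti: mi, re, do, ti → la.
So the next element is {15,U,la}.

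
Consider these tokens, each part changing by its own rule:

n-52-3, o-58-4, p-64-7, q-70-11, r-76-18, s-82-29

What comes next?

Letter — letters move forward 1 place in the alphabet: n, o, p, q, r, s → t.
Second component: +6 each step; 52, 58, 64, 70, 76, 82 → 88.
For the third component, each term is the sum of the two before it: 3, 4, 7, 11, 18, 29 → 47.
Putting it together: t-88-47.

t-88-47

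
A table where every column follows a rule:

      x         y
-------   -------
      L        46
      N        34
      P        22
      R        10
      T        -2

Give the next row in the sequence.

For the column x, letters move forward 2 places in the alphabet: L, N, P, R, T → V.
Column y goes 46, 34, 22, 10, -2 → -14 (−12 each step).
So the next row is V  -14.

V  -14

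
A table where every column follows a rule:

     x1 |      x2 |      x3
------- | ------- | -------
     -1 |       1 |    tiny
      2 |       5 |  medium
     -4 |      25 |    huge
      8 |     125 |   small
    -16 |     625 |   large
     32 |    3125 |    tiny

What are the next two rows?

Column x1: ×(-2) each step; -1, 2, -4, 8, -16, 32 → -64 → 128.
Column x2: ×5 each step, so 1, 5, 25, 125, 625, 3125 → 15625 → 78125.
Column x3 goes tiny, medium, huge, small, large, tiny → medium → huge (repeats tiny → medium → huge → small → large).
Putting the parts together: -64  15625  medium and then 128  78125  huge.

-64  15625  medium; 128  78125  huge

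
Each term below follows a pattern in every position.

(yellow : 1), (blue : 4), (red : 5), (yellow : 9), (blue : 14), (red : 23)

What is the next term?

Colour — repeats yellow → blue → red: yellow, blue, red, yellow, blue, red → yellow.
Second part: each term is the sum of the two before it; 1, 4, 5, 9, 14, 23 → 37.
Combining the parts gives (yellow : 37).

(yellow : 37)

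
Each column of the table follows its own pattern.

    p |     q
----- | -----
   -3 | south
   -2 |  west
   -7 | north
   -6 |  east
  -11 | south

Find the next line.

-10  west

For the column p, alternating steps +1, −5, +1, −5, …: -3, -2, -7, -6, -11 → -10.
Column q: repeats south → west → north → east; south, west, north, east, south → west.
So the next line is -10  west.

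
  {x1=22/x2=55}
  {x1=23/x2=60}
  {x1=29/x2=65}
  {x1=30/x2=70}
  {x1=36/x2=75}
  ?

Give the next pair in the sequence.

For the x1, alternating steps +1, +6, +1, +6, …: 22, 23, 29, 30, 36 → 37.
X2: +5 each step; 55, 60, 65, 70, 75 → 80.
Putting it together: {x1=37/x2=80}.

{x1=37/x2=80}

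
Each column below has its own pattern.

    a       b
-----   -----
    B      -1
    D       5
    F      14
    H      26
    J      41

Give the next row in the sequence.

L  59

Column a — letters move forward 2 places in the alphabet: B, D, F, H, J → L.
Column b: differences are 6, 9, 12, … (increasing by 3 each time); -1, 5, 14, 26, 41 → 59.
Putting it together: L  59.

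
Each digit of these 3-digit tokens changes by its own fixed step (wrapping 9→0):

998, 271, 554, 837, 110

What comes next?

First digit — +3 each step, mod 10: 9, 2, 5, 8, 1 → 4.
Second digit goes 9, 7, 5, 3, 1 → 9 (−2 each step, mod 10).
For the third digit, +3 each step, mod 10: 8, 1, 4, 7, 0 → 3.
So the next token is 493.

493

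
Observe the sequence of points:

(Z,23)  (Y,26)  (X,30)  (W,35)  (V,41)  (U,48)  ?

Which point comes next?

Letter: letters move back 1 place in the alphabet; Z, Y, X, W, V, U → T.
For the second coordinate, differences are 3, 4, 5, … (increasing by 1 each time): 23, 26, 30, 35, 41, 48 → 56.
So the next point is (T,56).

(T,56)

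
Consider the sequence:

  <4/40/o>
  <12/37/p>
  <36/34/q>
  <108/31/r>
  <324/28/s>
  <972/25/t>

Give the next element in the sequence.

First value goes 4, 12, 36, 108, 324, 972 → 2916 (×3 each step).
Second value goes 40, 37, 34, 31, 28, 25 → 22 (−3 each step).
Letter: o, p, q, r, s, t → u (letters move forward 1 place in the alphabet).
Putting it together: <2916/22/u>.

<2916/22/u>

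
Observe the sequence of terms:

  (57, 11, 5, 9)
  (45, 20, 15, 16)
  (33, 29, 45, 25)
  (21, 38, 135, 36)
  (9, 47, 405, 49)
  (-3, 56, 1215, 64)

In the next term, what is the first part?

-15

For the first part, −12 each step: 57, 45, 33, 21, 9, -3 → -15.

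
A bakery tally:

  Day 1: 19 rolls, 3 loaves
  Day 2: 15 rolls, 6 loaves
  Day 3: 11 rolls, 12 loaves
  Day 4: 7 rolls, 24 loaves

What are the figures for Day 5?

3 rolls, 48 loaves

Rolls goes 19, 15, 11, 7 → 3 (−4 each step).
Loaves goes 3, 6, 12, 24 → 48 (×2 each step).
Putting it together: 3 rolls, 48 loaves.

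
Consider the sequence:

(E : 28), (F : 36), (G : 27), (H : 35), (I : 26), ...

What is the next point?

For the letter, letters move forward 1 place in the alphabet: E, F, G, H, I → J.
Second slot: alternating steps +8, −9, +8, −9, …, so 28, 36, 27, 35, 26 → 34.
Combining the parts gives (J : 34).

(J : 34)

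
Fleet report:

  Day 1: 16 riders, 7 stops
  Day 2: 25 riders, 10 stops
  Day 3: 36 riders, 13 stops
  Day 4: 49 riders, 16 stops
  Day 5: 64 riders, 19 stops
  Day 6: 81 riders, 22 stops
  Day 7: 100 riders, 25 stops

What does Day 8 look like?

Riders: perfect squares: 4², 5², 6², …, so 16, 25, 36, 49, 64, 81, 100 → 121.
Stops: +3 each step, so 7, 10, 13, 16, 19, 22, 25 → 28.
Combining the parts gives 121 riders, 28 stops.

121 riders, 28 stops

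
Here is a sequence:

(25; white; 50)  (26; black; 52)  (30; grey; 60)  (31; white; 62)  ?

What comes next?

First slot — alternating steps +1, +4, +1, +4, …: 25, 26, 30, 31 → 35.
Shade: white, black, grey, white → black (repeats white → black → grey).
For the third slot, always 2 × the first slot: 50, 52, 60, 62 → 70.
Combining the parts gives (35; black; 70).

(35; black; 70)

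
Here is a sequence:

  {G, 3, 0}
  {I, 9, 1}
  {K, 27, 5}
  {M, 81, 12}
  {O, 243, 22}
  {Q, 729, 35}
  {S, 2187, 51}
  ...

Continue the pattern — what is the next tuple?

{U, 6561, 70}

Letter: G, I, K, M, O, Q, S → U (letters move forward 2 places in the alphabet).
Second entry: ×3 each step; 3, 9, 27, 81, 243, 729, 2187 → 6561.
Third entry: differences are 1, 4, 7, … (increasing by 3 each time), so 0, 1, 5, 12, 22, 35, 51 → 70.
Combining the parts gives {U, 6561, 70}.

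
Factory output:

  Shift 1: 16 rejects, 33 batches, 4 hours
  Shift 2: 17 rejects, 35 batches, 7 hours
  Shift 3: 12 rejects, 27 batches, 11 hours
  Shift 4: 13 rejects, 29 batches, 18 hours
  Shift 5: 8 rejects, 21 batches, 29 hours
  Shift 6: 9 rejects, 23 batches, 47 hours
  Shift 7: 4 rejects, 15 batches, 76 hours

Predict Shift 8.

Rejects: alternating steps +1, −5, +1, −5, …; 16, 17, 12, 13, 8, 9, 4 → 5.
Batches — alternating steps +2, −8, +2, −8, …: 33, 35, 27, 29, 21, 23, 15 → 17.
Hours: 4, 7, 11, 18, 29, 47, 76 → 123 (each term is the sum of the two before it).
So the next line is 5 rejects, 17 batches, 123 hours.

5 rejects, 17 batches, 123 hours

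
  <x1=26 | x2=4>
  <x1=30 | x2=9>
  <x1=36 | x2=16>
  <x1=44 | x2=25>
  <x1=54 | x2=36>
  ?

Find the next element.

<x1=66 | x2=49>

X1: differences are 4, 6, 8, … (increasing by 2 each time); 26, 30, 36, 44, 54 → 66.
For the x2, perfect squares: 2², 3², 4², …: 4, 9, 16, 25, 36 → 49.
Putting it together: <x1=66 | x2=49>.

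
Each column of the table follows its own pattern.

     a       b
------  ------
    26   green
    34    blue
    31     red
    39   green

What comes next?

36  blue

Column a: 26, 34, 31, 39 → 36 (alternating steps +8, −3, +8, −3, …).
Column b: repeats green → blue → red; green, blue, red, green → blue.
Combining the parts gives 36  blue.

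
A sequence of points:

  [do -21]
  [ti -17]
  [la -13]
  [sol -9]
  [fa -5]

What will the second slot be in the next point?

Second slot goes -21, -17, -13, -9, -5 → -1 (+4 each step).

-1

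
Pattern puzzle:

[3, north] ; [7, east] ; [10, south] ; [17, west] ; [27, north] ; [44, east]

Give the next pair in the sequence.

[71, south]

First value — each term is the sum of the two before it: 3, 7, 10, 17, 27, 44 → 71.
Direction: north, east, south, west, north, east → south (repeats north → east → south → west).
Combining the parts gives [71, south].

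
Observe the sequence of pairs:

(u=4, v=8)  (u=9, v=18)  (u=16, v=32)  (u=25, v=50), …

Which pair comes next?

U goes 4, 9, 16, 25 → 36 (perfect squares: 2², 3², 4², …).
V: 8, 18, 32, 50 → 72 (always 2 × the u).
Putting it together: (u=36, v=72).

(u=36, v=72)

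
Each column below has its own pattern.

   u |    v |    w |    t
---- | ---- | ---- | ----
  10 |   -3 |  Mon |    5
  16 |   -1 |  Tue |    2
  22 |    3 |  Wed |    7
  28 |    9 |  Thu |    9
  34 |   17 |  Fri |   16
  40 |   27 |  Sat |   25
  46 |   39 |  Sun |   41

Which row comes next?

52  53  Mon  66

Column u: 10, 16, 22, 28, 34, 40, 46 → 52 (+6 each step).
Column v: -3, -1, 3, 9, 17, 27, 39 → 53 (differences are 2, 4, 6, … (increasing by 2 each time)).
Column w: runs through the weekdays Mon→Sun; Mon, Tue, Wed, Thu, Fri, Sat, Sun → Mon.
Column t: each term is the sum of the two before it; 5, 2, 7, 9, 16, 25, 41 → 66.
Putting it together: 52  53  Mon  66.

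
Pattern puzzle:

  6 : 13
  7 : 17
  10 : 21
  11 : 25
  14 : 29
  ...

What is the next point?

15 : 33

First part — alternating steps +1, +3, +1, +3, …: 6, 7, 10, 11, 14 → 15.
Second part — +4 each step: 13, 17, 21, 25, 29 → 33.
Combining the parts gives 15 : 33.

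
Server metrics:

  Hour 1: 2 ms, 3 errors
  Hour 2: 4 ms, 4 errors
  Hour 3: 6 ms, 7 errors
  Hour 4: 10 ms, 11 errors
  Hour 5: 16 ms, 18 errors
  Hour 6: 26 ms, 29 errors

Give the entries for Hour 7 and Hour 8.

Ms: each term is the sum of the two before it; 2, 4, 6, 10, 16, 26 → 42 → 68.
Errors: each term is the sum of the two before it; 3, 4, 7, 11, 18, 29 → 47 → 76.
So the next two rows are 42 ms, 47 errors and 68 ms, 76 errors.

42 ms, 47 errors; 68 ms, 76 errors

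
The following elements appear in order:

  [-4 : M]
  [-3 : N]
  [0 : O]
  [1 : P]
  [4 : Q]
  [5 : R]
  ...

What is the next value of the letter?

S

First component goes -4, -3, 0, 1, 4, 5 → 8 (alternating steps +1, +3, +1, +3, …).
For the letter, letters move forward 1 place in the alphabet: M, N, O, P, Q, R → S.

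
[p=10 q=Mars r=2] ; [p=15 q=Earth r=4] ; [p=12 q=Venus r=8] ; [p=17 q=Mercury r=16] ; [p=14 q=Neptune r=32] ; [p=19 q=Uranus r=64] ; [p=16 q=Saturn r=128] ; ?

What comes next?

[p=21 q=Jupiter r=256]

For the p, alternating steps +5, −3, +5, −3, …: 10, 15, 12, 17, 14, 19, 16 → 21.
Q: runs backward through the planets Mercury→Neptune; Mars, Earth, Venus, Mercury, Neptune, Uranus, Saturn → Jupiter.
R goes 2, 4, 8, 16, 32, 64, 128 → 256 (×2 each step).
So the next triple is [p=21 q=Jupiter r=256].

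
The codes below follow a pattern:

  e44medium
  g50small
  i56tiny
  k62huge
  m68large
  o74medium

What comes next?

q80small

Letter goes e, g, i, k, m, o → q (letters move forward 2 places in the alphabet).
Second component goes 44, 50, 56, 62, 68, 74 → 80 (+6 each step).
Size — repeats medium → small → tiny → huge → large: medium, small, tiny, huge, large, medium → small.
Combining the parts gives q80small.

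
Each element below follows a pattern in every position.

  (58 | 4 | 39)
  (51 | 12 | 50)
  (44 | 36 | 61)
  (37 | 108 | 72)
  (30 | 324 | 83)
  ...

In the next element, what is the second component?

Second component goes 4, 12, 36, 108, 324 → 972 (×3 each step).

972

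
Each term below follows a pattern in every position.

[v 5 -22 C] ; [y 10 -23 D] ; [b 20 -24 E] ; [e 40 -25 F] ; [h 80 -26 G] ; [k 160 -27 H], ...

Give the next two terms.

[n 320 -28 I], [q 640 -29 J]

First letter: letters move forward 3 places in the alphabet, wrapping Z→A; v, y, b, e, h, k → n → q.
Second slot goes 5, 10, 20, 40, 80, 160 → 320 → 640 (×2 each step).
Third slot goes -22, -23, -24, -25, -26, -27 → -28 → -29 (−1 each step).
Second letter: letters move forward 1 place in the alphabet, so C, D, E, F, G, H → I → J.
So the next two terms are [n 320 -28 I] and [q 640 -29 J].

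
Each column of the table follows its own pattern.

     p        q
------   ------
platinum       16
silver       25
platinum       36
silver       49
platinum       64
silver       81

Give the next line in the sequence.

platinum  100

Column p: platinum, silver, platinum, silver, platinum, silver → platinum (alternates platinum ↔ silver).
Column q: 16, 25, 36, 49, 64, 81 → 100 (perfect squares: 4², 5², 6², …).
Putting it together: platinum  100.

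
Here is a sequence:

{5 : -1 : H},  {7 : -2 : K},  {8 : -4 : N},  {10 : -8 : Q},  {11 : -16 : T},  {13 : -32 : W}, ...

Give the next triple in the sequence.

{14 : -64 : Z}

First component: alternating steps +2, +1, +2, +1, …, so 5, 7, 8, 10, 11, 13 → 14.
Second component: -1, -2, -4, -8, -16, -32 → -64 (×2 each step).
Letter goes H, K, N, Q, T, W → Z (letters move forward 3 places in the alphabet).
Combining the parts gives {14 : -64 : Z}.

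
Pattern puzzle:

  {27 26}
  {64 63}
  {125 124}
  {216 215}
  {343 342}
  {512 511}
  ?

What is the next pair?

First coordinate goes 27, 64, 125, 216, 343, 512 → 729 (perfect cubes: 3³, 4³, 5³, …).
Second coordinate: always 1 less than the first coordinate, so 26, 63, 124, 215, 342, 511 → 728.
Putting it together: {729 728}.

{729 728}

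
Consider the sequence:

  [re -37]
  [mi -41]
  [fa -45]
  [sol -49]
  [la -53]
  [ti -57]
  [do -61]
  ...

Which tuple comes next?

[re -65]

Note — runs through the solfège scale do→ti: re, mi, fa, sol, la, ti, do → re.
Second component: −4 each step; -37, -41, -45, -49, -53, -57, -61 → -65.
Putting it together: [re -65].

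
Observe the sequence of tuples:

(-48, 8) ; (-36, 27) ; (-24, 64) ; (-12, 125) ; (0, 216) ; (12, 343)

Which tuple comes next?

(24, 512)

First entry: -48, -36, -24, -12, 0, 12 → 24 (+12 each step).
Second entry: perfect cubes: 2³, 3³, 4³, …; 8, 27, 64, 125, 216, 343 → 512.
So the next tuple is (24, 512).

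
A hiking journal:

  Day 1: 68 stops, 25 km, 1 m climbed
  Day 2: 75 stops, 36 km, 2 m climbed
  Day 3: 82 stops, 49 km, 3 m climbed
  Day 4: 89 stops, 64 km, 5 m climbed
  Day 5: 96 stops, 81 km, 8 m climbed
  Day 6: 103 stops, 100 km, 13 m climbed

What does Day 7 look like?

Stops: +7 each step; 68, 75, 82, 89, 96, 103 → 110.
For the km, perfect squares: 5², 6², 7², …: 25, 36, 49, 64, 81, 100 → 121.
M climbed: each term is the sum of the two before it, so 1, 2, 3, 5, 8, 13 → 21.
Combining the parts gives 110 stops, 121 km, 21 m climbed.

110 stops, 121 km, 21 m climbed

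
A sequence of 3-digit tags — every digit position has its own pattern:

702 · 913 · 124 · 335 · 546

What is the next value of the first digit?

7

First digit — +2 each step, mod 10: 7, 9, 1, 3, 5 → 7.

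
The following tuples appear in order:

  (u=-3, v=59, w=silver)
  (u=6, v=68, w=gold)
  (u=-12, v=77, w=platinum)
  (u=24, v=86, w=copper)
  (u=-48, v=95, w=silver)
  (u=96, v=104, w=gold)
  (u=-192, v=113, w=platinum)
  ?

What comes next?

U: -3, 6, -12, 24, -48, 96, -192 → 384 (×(-2) each step).
V: 59, 68, 77, 86, 95, 104, 113 → 122 (+9 each step).
W: repeats silver → gold → platinum → copper; silver, gold, platinum, copper, silver, gold, platinum → copper.
So the next tuple is (u=384, v=122, w=copper).

(u=384, v=122, w=copper)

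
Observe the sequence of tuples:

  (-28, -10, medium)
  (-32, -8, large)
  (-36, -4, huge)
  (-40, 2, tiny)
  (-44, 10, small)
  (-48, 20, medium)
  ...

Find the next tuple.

First value — −4 each step: -28, -32, -36, -40, -44, -48 → -52.
Second value goes -10, -8, -4, 2, 10, 20 → 32 (differences are 2, 4, 6, … (increasing by 2 each time)).
Size: repeats medium → large → huge → tiny → small, so medium, large, huge, tiny, small, medium → large.
Putting it together: (-52, 32, large).

(-52, 32, large)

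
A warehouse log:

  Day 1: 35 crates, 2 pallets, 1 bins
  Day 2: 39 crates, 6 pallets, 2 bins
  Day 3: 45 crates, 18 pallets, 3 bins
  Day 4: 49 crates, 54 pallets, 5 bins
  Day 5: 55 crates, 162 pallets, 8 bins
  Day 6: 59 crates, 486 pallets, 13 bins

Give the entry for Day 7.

Crates: 35, 39, 45, 49, 55, 59 → 65 (alternating steps +4, +6, +4, +6, …).
For the pallets, ×3 each step: 2, 6, 18, 54, 162, 486 → 1458.
Bins: each term is the sum of the two before it; 1, 2, 3, 5, 8, 13 → 21.
Putting it together: 65 crates, 1458 pallets, 21 bins.

65 crates, 1458 pallets, 21 bins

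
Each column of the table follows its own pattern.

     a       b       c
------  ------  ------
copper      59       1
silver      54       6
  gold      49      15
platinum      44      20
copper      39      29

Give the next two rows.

For the column a, repeats copper → silver → gold → platinum: copper, silver, gold, platinum, copper → silver → gold.
Column b goes 59, 54, 49, 44, 39 → 34 → 29 (−5 each step).
Column c: alternating steps +5, +9, +5, +9, …; 1, 6, 15, 20, 29 → 34 → 43.
So the next two rows are silver  34  34 and gold  29  43.

silver  34  34; gold  29  43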